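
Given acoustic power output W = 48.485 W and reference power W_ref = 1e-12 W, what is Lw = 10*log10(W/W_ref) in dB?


W / W_ref = 48.485 / 1e-12 = 4.8485e+13
Lw = 10 * log10(4.8485e+13) = 136.86 dB


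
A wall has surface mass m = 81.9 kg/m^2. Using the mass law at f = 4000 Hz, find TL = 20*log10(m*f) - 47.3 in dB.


m * f = 81.9 * 4000 = 327600
20*log10(327600) = 110.307 dB
TL = 110.307 - 47.3 = 63.007 dB


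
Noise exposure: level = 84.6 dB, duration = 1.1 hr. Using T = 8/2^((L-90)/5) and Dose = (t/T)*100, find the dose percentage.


T_allowed = 8 / 2^((84.6 - 90)/5) = 16.9123 hr
Dose = 1.1 / 16.9123 * 100 = 6.5041 %


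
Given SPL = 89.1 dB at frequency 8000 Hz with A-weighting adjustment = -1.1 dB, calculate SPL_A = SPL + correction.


A-weighting table: 8000 Hz -> -1.1 dB correction
SPL_A = SPL + correction = 89.1 + (-1.1) = 88 dBA


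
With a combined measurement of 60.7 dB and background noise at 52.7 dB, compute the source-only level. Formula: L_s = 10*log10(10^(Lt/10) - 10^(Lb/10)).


10^(60.7/10) = 1.1749e+06
10^(52.7/10) = 186209
Difference = 1.1749e+06 - 186209 = 988691
L_source = 10*log10(988691) = 59.951 dB


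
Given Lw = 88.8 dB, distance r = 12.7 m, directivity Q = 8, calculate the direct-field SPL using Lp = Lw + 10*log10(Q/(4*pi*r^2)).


4*pi*r^2 = 4*pi*12.7^2 = 2026.83 m^2
Q / (4*pi*r^2) = 8 / 2026.83 = 0.00394705
Lp = 88.8 + 10*log10(0.00394705) = 64.763 dB


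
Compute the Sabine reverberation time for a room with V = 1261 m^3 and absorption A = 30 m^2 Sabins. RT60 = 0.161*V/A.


RT60 = 0.161 * 1261 / 30 = 6.7674 s


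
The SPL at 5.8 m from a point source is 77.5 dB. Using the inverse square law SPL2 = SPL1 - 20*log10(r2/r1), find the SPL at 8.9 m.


r2/r1 = 8.9/5.8 = 1.53448
Correction = 20*log10(1.53448) = 3.71922 dB
SPL2 = 77.5 - 3.71922 = 73.781 dB


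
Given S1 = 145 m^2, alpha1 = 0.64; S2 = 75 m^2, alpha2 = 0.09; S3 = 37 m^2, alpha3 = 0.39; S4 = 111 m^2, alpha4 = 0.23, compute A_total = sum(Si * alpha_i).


145 * 0.64 = 92.8
75 * 0.09 = 6.75
37 * 0.39 = 14.43
111 * 0.23 = 25.53
A_total = 92.8 + 6.75 + 14.43 + 25.53 = 139.51 m^2


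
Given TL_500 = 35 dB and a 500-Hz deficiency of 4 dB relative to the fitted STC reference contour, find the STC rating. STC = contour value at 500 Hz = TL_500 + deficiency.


By ASTM E413, STC = value of the fitted reference contour at 500 Hz.
Contour value at 500 Hz = TL_500 + deficiency = 35 + 4 = 39
STC = 39


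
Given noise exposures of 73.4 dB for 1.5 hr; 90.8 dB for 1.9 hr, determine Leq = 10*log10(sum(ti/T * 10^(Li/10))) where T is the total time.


T_total = 1.5 + 1.9 = 3.4 hr
(1.5/3.4) * 10^(73.4/10) = 9.65189e+06
(1.9/3.4) * 10^(90.8/10) = 6.71854e+08
Sum = 9.65189e+06 + 6.71854e+08 = 6.81506e+08
Leq = 10*log10(6.81506e+08) = 88.335 dB


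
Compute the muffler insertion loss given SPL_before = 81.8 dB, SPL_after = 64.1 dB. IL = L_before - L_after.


Insertion loss = SPL without muffler - SPL with muffler
IL = 81.8 - 64.1 = 17.7 dB


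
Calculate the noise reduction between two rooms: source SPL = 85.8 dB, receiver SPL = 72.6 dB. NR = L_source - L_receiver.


NR = L_source - L_receiver (difference between source and receiving room levels)
NR = 85.8 - 72.6 = 13.2 dB


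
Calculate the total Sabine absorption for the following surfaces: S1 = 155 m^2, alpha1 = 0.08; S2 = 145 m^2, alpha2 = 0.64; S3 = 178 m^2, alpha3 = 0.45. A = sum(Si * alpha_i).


155 * 0.08 = 12.4
145 * 0.64 = 92.8
178 * 0.45 = 80.1
A_total = 12.4 + 92.8 + 80.1 = 185.3 m^2


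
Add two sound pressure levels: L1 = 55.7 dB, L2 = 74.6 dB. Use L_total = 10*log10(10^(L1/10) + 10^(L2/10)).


10^(55.7/10) = 371535
10^(74.6/10) = 2.88403e+07
Sum = 371535 + 2.88403e+07 = 2.92118e+07
L_total = 10*log10(2.92118e+07) = 74.656 dB


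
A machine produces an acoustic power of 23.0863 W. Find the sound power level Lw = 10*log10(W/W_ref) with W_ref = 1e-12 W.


W / W_ref = 23.0863 / 1e-12 = 2.30863e+13
Lw = 10 * log10(2.30863e+13) = 133.63 dB


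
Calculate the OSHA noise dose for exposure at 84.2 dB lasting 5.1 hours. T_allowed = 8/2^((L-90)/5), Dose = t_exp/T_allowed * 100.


T_allowed = 8 / 2^((84.2 - 90)/5) = 17.8766 hr
Dose = 5.1 / 17.8766 * 100 = 28.529 %


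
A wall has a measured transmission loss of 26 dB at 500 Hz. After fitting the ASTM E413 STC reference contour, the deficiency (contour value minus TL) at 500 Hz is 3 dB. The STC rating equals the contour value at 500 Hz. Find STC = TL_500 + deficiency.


By ASTM E413, STC = value of the fitted reference contour at 500 Hz.
Contour value at 500 Hz = TL_500 + deficiency = 26 + 3 = 29
STC = 29


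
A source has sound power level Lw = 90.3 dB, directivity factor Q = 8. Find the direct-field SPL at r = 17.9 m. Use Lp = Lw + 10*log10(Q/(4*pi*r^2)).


4*pi*r^2 = 4*pi*17.9^2 = 4026.39 m^2
Q / (4*pi*r^2) = 8 / 4026.39 = 0.00198689
Lp = 90.3 + 10*log10(0.00198689) = 63.282 dB


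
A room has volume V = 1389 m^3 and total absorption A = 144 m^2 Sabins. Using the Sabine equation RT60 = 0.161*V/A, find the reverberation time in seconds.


RT60 = 0.161 * 1389 / 144 = 1.553 s


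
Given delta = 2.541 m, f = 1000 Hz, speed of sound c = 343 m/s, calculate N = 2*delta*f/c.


N = 2*delta*f/c = 2*delta/lambda, where lambda = c/f
lambda = 343 / 1000 = 0.343 m
N = 2 * 2.541 / 0.343 = 14.816


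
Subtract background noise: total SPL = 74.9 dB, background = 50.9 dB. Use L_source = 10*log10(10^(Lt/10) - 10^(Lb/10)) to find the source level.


10^(74.9/10) = 3.0903e+07
10^(50.9/10) = 123027
Difference = 3.0903e+07 - 123027 = 3.078e+07
L_source = 10*log10(3.078e+07) = 74.883 dB


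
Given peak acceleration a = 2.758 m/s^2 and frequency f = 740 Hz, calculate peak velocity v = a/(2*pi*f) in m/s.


omega = 2*pi*f = 2*pi*740 = 4649.56 rad/s
v = a / omega = 2.758 / 4649.56 = 0.00059317 m/s


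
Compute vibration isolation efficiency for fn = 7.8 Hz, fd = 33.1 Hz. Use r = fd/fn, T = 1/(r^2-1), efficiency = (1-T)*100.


r = 33.1 / 7.8 = 4.24359
r^2 - 1 = 4.24359^2 - 1 = 17.0081
T = 1/17.0081 = 0.0587955
Efficiency = (1 - 0.0587955)*100 = 94.12 %


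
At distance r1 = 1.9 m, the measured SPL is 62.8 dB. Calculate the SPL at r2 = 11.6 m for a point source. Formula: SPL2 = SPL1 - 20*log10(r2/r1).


r2/r1 = 11.6/1.9 = 6.10526
Correction = 20*log10(6.10526) = 15.7141 dB
SPL2 = 62.8 - 15.7141 = 47.086 dB


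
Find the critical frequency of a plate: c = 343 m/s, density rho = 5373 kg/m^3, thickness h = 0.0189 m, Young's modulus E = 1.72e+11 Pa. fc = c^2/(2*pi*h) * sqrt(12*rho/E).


12*rho/E = 12*5373/1.72e+11 = 3.7486e-07
sqrt(12*rho/E) = sqrt(3.7486e-07) = 0.000612258
c^2/(2*pi*h) = 343^2/(2*pi*0.0189) = 990710
fc = 990710 * 0.000612258 = 606.57 Hz


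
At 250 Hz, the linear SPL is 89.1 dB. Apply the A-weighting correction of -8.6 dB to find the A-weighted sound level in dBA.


A-weighting table: 250 Hz -> -8.6 dB correction
SPL_A = SPL + correction = 89.1 + (-8.6) = 80.5 dBA


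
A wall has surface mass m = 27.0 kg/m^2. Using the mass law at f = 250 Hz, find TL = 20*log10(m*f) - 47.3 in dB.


m * f = 27.0 * 250 = 6750
20*log10(6750) = 76.5861 dB
TL = 76.5861 - 47.3 = 29.286 dB


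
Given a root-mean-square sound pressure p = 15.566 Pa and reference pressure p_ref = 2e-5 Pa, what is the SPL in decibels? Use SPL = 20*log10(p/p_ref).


p / p_ref = 15.566 / 2e-5 = 778300
SPL = 20 * log10(778300) = 117.82 dB


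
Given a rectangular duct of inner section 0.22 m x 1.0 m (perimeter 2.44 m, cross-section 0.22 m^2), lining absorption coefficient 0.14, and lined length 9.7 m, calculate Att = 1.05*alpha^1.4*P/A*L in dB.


alpha^1.4 = 0.14^1.4 = 0.0637645
Attenuation rate = 1.05 * alpha^1.4 * P / A
= 1.05 * 0.0637645 * 2.44 / 0.22 = 0.742567 dB/m
Total Att = 0.742567 * 9.7 = 7.2029 dB


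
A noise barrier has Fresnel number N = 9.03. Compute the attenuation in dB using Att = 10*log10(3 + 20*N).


3 + 20*N = 3 + 20*9.03 = 183.6
Att = 10*log10(183.6) = 22.639 dB


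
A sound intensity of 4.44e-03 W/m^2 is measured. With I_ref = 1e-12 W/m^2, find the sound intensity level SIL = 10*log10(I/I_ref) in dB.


I / I_ref = 4.44e-03 / 1e-12 = 4.44e+09
SIL = 10 * log10(4.44e+09) = 96.474 dB


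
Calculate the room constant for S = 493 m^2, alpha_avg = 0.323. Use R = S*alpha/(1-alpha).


R = 493 * 0.323 / (1 - 0.323) = 235.21 m^2


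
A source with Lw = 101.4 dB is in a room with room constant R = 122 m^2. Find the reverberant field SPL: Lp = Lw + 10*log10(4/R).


4/R = 4/122 = 0.0327869
Lp = 101.4 + 10*log10(0.0327869) = 86.557 dB


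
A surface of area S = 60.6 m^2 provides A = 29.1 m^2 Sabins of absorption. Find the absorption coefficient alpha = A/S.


Absorption coefficient = absorbed power / incident power
alpha = A / S = 29.1 / 60.6 = 0.4802


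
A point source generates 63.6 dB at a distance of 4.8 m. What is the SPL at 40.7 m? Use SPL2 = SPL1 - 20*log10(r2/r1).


r2/r1 = 40.7/4.8 = 8.47917
Correction = 20*log10(8.47917) = 18.5671 dB
SPL2 = 63.6 - 18.5671 = 45.033 dB


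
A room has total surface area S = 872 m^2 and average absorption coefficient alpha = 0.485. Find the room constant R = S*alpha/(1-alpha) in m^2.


R = 872 * 0.485 / (1 - 0.485) = 821.2 m^2


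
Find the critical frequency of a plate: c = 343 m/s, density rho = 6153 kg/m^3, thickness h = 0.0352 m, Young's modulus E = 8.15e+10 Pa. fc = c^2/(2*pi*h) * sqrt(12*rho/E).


12*rho/E = 12*6153/8.15e+10 = 9.05963e-07
sqrt(12*rho/E) = sqrt(9.05963e-07) = 0.000951821
c^2/(2*pi*h) = 343^2/(2*pi*0.0352) = 531944
fc = 531944 * 0.000951821 = 506.32 Hz


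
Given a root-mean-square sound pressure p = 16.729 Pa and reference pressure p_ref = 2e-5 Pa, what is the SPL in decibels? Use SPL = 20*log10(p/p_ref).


p / p_ref = 16.729 / 2e-5 = 836450
SPL = 20 * log10(836450) = 118.45 dB


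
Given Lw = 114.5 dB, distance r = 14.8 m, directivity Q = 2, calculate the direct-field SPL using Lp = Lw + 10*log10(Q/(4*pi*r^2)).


4*pi*r^2 = 4*pi*14.8^2 = 2752.54 m^2
Q / (4*pi*r^2) = 2 / 2752.54 = 0.000726602
Lp = 114.5 + 10*log10(0.000726602) = 83.113 dB


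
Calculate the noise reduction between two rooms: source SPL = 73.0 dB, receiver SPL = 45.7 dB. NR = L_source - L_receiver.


NR = L_source - L_receiver (difference between source and receiving room levels)
NR = 73.0 - 45.7 = 27.3 dB


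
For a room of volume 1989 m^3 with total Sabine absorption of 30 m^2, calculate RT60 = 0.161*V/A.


RT60 = 0.161 * 1989 / 30 = 10.674 s


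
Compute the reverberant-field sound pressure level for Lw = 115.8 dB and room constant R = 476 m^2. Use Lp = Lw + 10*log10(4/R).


4/R = 4/476 = 0.00840336
Lp = 115.8 + 10*log10(0.00840336) = 95.045 dB


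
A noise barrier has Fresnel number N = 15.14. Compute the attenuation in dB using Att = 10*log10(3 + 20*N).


3 + 20*N = 3 + 20*15.14 = 305.8
Att = 10*log10(305.8) = 24.854 dB


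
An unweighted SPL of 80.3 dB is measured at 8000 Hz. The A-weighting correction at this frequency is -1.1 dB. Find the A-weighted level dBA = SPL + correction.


A-weighting table: 8000 Hz -> -1.1 dB correction
SPL_A = SPL + correction = 80.3 + (-1.1) = 79.2 dBA


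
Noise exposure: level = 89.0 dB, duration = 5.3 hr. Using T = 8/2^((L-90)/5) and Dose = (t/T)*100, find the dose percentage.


T_allowed = 8 / 2^((89.0 - 90)/5) = 9.18959 hr
Dose = 5.3 / 9.18959 * 100 = 57.674 %


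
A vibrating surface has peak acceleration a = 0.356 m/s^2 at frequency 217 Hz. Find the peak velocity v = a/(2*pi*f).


omega = 2*pi*f = 2*pi*217 = 1363.45 rad/s
v = a / omega = 0.356 / 1363.45 = 0.0002611 m/s


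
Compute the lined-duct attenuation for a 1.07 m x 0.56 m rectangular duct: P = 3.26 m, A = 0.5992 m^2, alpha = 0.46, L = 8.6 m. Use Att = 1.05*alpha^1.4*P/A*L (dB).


alpha^1.4 = 0.46^1.4 = 0.337179
Attenuation rate = 1.05 * alpha^1.4 * P / A
= 1.05 * 0.337179 * 3.26 / 0.5992 = 1.92617 dB/m
Total Att = 1.92617 * 8.6 = 16.565 dB


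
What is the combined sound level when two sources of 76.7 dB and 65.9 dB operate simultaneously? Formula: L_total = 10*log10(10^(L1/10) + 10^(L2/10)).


10^(76.7/10) = 4.67735e+07
10^(65.9/10) = 3.89045e+06
Sum = 4.67735e+07 + 3.89045e+06 = 5.0664e+07
L_total = 10*log10(5.0664e+07) = 77.047 dB


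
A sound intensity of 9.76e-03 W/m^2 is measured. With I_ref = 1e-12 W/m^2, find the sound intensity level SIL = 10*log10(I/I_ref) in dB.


I / I_ref = 9.76e-03 / 1e-12 = 9.76e+09
SIL = 10 * log10(9.76e+09) = 99.894 dB


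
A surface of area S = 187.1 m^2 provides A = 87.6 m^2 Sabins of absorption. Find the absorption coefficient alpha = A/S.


Absorption coefficient = absorbed power / incident power
alpha = A / S = 87.6 / 187.1 = 0.4682


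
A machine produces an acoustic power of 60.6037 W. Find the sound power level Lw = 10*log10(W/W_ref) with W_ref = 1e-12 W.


W / W_ref = 60.6037 / 1e-12 = 6.06037e+13
Lw = 10 * log10(6.06037e+13) = 137.82 dB


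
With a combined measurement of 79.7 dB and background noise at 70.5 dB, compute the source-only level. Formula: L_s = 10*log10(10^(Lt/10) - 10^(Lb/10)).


10^(79.7/10) = 9.33254e+07
10^(70.5/10) = 1.12202e+07
Difference = 9.33254e+07 - 1.12202e+07 = 8.21052e+07
L_source = 10*log10(8.21052e+07) = 79.144 dB


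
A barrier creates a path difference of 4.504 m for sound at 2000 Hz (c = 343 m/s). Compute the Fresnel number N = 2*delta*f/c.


N = 2*delta*f/c = 2*delta/lambda, where lambda = c/f
lambda = 343 / 2000 = 0.1715 m
N = 2 * 4.504 / 0.1715 = 52.525


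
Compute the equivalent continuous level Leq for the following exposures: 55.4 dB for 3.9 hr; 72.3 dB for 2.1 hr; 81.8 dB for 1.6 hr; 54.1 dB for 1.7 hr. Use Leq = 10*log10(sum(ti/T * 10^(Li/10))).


T_total = 3.9 + 2.1 + 1.6 + 1.7 = 9.3 hr
(3.9/9.3) * 10^(55.4/10) = 145406
(2.1/9.3) * 10^(72.3/10) = 3.83474e+06
(1.6/9.3) * 10^(81.8/10) = 2.60398e+07
(1.7/9.3) * 10^(54.1/10) = 46985.7
Sum = 145406 + 3.83474e+06 + 2.60398e+07 + 46985.7 = 3.00669e+07
Leq = 10*log10(3.00669e+07) = 74.781 dB


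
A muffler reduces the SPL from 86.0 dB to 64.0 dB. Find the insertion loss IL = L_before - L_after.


Insertion loss = SPL without muffler - SPL with muffler
IL = 86.0 - 64.0 = 22 dB


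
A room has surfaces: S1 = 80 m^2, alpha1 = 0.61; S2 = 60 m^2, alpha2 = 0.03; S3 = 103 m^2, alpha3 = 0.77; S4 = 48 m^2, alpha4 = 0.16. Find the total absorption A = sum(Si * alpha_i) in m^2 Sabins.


80 * 0.61 = 48.8
60 * 0.03 = 1.8
103 * 0.77 = 79.31
48 * 0.16 = 7.68
A_total = 48.8 + 1.8 + 79.31 + 7.68 = 137.59 m^2


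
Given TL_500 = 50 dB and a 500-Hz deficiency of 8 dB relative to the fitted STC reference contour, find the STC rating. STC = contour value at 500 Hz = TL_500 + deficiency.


By ASTM E413, STC = value of the fitted reference contour at 500 Hz.
Contour value at 500 Hz = TL_500 + deficiency = 50 + 8 = 58
STC = 58


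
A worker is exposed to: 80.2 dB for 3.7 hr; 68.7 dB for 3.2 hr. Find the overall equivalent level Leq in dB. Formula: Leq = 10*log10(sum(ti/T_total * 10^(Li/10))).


T_total = 3.7 + 3.2 = 6.9 hr
(3.7/6.9) * 10^(80.2/10) = 5.61504e+07
(3.2/6.9) * 10^(68.7/10) = 3.43796e+06
Sum = 5.61504e+07 + 3.43796e+06 = 5.95884e+07
Leq = 10*log10(5.95884e+07) = 77.752 dB


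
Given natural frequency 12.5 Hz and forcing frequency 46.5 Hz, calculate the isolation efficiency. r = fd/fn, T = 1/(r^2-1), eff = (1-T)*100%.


r = 46.5 / 12.5 = 3.72
r^2 - 1 = 3.72^2 - 1 = 12.8384
T = 1/12.8384 = 0.0778913
Efficiency = (1 - 0.0778913)*100 = 92.211 %


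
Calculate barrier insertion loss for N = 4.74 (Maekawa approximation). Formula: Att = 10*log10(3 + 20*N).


3 + 20*N = 3 + 20*4.74 = 97.8
Att = 10*log10(97.8) = 19.903 dB


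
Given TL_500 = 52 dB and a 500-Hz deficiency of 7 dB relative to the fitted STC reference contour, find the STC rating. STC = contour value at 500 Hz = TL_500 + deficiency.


By ASTM E413, STC = value of the fitted reference contour at 500 Hz.
Contour value at 500 Hz = TL_500 + deficiency = 52 + 7 = 59
STC = 59


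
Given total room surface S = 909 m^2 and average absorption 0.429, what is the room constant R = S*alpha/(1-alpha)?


R = 909 * 0.429 / (1 - 0.429) = 682.94 m^2


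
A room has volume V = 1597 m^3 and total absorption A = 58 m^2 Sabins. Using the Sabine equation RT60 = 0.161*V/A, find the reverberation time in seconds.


RT60 = 0.161 * 1597 / 58 = 4.4331 s


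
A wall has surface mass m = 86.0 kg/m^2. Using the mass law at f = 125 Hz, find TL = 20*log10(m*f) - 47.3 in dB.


m * f = 86.0 * 125 = 10750
20*log10(10750) = 80.6282 dB
TL = 80.6282 - 47.3 = 33.328 dB


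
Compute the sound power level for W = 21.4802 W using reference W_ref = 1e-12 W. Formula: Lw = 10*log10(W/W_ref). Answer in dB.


W / W_ref = 21.4802 / 1e-12 = 2.14802e+13
Lw = 10 * log10(2.14802e+13) = 133.32 dB


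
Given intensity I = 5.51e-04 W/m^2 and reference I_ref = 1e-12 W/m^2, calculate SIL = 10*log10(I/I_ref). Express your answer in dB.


I / I_ref = 5.51e-04 / 1e-12 = 5.51e+08
SIL = 10 * log10(5.51e+08) = 87.412 dB


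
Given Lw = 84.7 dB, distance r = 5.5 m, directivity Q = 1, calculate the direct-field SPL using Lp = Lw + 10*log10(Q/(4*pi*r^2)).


4*pi*r^2 = 4*pi*5.5^2 = 380.133 m^2
Q / (4*pi*r^2) = 1 / 380.133 = 0.00263066
Lp = 84.7 + 10*log10(0.00263066) = 58.901 dB


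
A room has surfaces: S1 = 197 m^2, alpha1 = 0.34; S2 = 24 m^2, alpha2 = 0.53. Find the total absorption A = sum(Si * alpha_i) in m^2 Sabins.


197 * 0.34 = 66.98
24 * 0.53 = 12.72
A_total = 66.98 + 12.72 = 79.7 m^2


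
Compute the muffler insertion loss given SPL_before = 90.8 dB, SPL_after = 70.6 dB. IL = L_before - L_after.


Insertion loss = SPL without muffler - SPL with muffler
IL = 90.8 - 70.6 = 20.2 dB


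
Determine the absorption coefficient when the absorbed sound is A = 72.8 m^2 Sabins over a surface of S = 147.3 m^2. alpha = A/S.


Absorption coefficient = absorbed power / incident power
alpha = A / S = 72.8 / 147.3 = 0.49423


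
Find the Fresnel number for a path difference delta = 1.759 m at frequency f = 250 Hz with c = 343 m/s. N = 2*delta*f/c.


N = 2*delta*f/c = 2*delta/lambda, where lambda = c/f
lambda = 343 / 250 = 1.372 m
N = 2 * 1.759 / 1.372 = 2.5641


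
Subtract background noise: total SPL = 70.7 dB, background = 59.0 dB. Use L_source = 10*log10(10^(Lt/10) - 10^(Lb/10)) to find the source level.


10^(70.7/10) = 1.1749e+07
10^(59.0/10) = 794328
Difference = 1.1749e+07 - 794328 = 1.09547e+07
L_source = 10*log10(1.09547e+07) = 70.396 dB


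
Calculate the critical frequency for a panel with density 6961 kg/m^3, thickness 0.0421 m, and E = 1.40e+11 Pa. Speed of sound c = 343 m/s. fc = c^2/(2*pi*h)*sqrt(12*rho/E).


12*rho/E = 12*6961/1.40e+11 = 5.96657e-07
sqrt(12*rho/E) = sqrt(5.96657e-07) = 0.000772436
c^2/(2*pi*h) = 343^2/(2*pi*0.0421) = 444761
fc = 444761 * 0.000772436 = 343.55 Hz


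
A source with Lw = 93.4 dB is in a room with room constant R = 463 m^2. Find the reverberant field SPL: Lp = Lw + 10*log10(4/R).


4/R = 4/463 = 0.00863931
Lp = 93.4 + 10*log10(0.00863931) = 72.765 dB


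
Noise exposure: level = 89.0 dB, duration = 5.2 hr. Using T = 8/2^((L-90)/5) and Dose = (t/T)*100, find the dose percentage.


T_allowed = 8 / 2^((89.0 - 90)/5) = 9.18959 hr
Dose = 5.2 / 9.18959 * 100 = 56.586 %


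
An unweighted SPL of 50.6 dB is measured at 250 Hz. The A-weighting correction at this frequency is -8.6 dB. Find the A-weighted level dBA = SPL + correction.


A-weighting table: 250 Hz -> -8.6 dB correction
SPL_A = SPL + correction = 50.6 + (-8.6) = 42 dBA


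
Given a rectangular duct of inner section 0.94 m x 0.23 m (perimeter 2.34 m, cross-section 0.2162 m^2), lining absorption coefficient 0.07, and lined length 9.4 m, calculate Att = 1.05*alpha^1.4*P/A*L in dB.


alpha^1.4 = 0.07^1.4 = 0.0241622
Attenuation rate = 1.05 * alpha^1.4 * P / A
= 1.05 * 0.0241622 * 2.34 / 0.2162 = 0.274591 dB/m
Total Att = 0.274591 * 9.4 = 2.5812 dB


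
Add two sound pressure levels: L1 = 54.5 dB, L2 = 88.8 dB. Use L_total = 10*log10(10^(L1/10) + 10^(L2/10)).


10^(54.5/10) = 281838
10^(88.8/10) = 7.58578e+08
Sum = 281838 + 7.58578e+08 = 7.5886e+08
L_total = 10*log10(7.5886e+08) = 88.802 dB


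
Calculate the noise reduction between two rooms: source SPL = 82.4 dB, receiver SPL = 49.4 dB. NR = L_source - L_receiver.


NR = L_source - L_receiver (difference between source and receiving room levels)
NR = 82.4 - 49.4 = 33 dB


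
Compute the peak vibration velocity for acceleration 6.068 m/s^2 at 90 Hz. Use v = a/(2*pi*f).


omega = 2*pi*f = 2*pi*90 = 565.487 rad/s
v = a / omega = 6.068 / 565.487 = 0.010731 m/s


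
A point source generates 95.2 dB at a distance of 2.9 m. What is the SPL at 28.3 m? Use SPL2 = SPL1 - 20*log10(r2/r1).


r2/r1 = 28.3/2.9 = 9.75862
Correction = 20*log10(9.75862) = 19.7878 dB
SPL2 = 95.2 - 19.7878 = 75.412 dB


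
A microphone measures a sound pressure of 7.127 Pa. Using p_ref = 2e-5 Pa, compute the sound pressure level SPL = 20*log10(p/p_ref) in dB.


p / p_ref = 7.127 / 2e-5 = 356350
SPL = 20 * log10(356350) = 111.04 dB


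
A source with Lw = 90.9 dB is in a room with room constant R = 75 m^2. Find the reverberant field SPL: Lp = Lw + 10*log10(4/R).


4/R = 4/75 = 0.0533333
Lp = 90.9 + 10*log10(0.0533333) = 78.17 dB


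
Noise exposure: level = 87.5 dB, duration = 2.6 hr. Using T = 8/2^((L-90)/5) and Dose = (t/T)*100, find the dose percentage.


T_allowed = 8 / 2^((87.5 - 90)/5) = 11.3137 hr
Dose = 2.6 / 11.3137 * 100 = 22.981 %


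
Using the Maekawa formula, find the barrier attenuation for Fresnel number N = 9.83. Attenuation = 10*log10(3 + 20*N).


3 + 20*N = 3 + 20*9.83 = 199.6
Att = 10*log10(199.6) = 23.002 dB


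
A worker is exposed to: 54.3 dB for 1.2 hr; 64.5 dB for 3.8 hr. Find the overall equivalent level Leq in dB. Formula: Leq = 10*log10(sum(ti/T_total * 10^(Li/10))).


T_total = 1.2 + 3.8 = 5.0 hr
(1.2/5.0) * 10^(54.3/10) = 64596.8
(3.8/5.0) * 10^(64.5/10) = 2.14197e+06
Sum = 64596.8 + 2.14197e+06 = 2.20657e+06
Leq = 10*log10(2.20657e+06) = 63.437 dB


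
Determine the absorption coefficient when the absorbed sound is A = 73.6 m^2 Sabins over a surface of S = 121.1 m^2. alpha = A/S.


Absorption coefficient = absorbed power / incident power
alpha = A / S = 73.6 / 121.1 = 0.60776


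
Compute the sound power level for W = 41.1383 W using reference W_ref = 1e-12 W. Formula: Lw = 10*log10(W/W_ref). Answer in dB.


W / W_ref = 41.1383 / 1e-12 = 4.11383e+13
Lw = 10 * log10(4.11383e+13) = 136.14 dB


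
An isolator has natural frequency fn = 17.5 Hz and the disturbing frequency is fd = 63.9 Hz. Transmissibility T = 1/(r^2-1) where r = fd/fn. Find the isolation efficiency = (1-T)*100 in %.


r = 63.9 / 17.5 = 3.65143
r^2 - 1 = 3.65143^2 - 1 = 12.3329
T = 1/12.3329 = 0.0810839
Efficiency = (1 - 0.0810839)*100 = 91.892 %


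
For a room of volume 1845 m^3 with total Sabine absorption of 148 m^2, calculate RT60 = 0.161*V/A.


RT60 = 0.161 * 1845 / 148 = 2.0071 s


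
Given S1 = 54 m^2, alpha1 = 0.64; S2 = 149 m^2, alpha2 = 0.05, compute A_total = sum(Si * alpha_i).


54 * 0.64 = 34.56
149 * 0.05 = 7.45
A_total = 34.56 + 7.45 = 42.01 m^2


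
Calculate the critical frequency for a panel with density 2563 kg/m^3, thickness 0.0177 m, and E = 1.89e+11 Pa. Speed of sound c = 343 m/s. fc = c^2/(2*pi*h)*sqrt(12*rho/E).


12*rho/E = 12*2563/1.89e+11 = 1.6273e-07
sqrt(12*rho/E) = sqrt(1.6273e-07) = 0.000403398
c^2/(2*pi*h) = 343^2/(2*pi*0.0177) = 1.05788e+06
fc = 1.05788e+06 * 0.000403398 = 426.75 Hz


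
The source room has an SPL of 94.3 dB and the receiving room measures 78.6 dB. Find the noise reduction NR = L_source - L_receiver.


NR = L_source - L_receiver (difference between source and receiving room levels)
NR = 94.3 - 78.6 = 15.7 dB


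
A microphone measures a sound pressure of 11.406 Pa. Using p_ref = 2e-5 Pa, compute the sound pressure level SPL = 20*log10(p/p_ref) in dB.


p / p_ref = 11.406 / 2e-5 = 570300
SPL = 20 * log10(570300) = 115.12 dB


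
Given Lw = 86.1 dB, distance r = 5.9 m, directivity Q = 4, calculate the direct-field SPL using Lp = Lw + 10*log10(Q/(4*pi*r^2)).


4*pi*r^2 = 4*pi*5.9^2 = 437.435 m^2
Q / (4*pi*r^2) = 4 / 437.435 = 0.00914422
Lp = 86.1 + 10*log10(0.00914422) = 65.711 dB


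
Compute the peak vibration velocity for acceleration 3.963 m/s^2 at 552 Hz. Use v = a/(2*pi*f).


omega = 2*pi*f = 2*pi*552 = 3468.32 rad/s
v = a / omega = 3.963 / 3468.32 = 0.0011426 m/s


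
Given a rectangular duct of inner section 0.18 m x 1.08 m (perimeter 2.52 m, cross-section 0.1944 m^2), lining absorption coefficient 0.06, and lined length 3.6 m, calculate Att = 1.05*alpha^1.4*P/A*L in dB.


alpha^1.4 = 0.06^1.4 = 0.0194721
Attenuation rate = 1.05 * alpha^1.4 * P / A
= 1.05 * 0.0194721 * 2.52 / 0.1944 = 0.265037 dB/m
Total Att = 0.265037 * 3.6 = 0.95413 dB


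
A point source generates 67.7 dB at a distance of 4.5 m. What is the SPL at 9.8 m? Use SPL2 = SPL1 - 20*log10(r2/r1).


r2/r1 = 9.8/4.5 = 2.17778
Correction = 20*log10(2.17778) = 6.76028 dB
SPL2 = 67.7 - 6.76028 = 60.94 dB


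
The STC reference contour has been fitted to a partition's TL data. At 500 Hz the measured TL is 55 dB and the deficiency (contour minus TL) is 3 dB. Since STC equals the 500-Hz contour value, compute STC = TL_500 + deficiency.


By ASTM E413, STC = value of the fitted reference contour at 500 Hz.
Contour value at 500 Hz = TL_500 + deficiency = 55 + 3 = 58
STC = 58


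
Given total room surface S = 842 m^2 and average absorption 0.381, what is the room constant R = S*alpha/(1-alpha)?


R = 842 * 0.381 / (1 - 0.381) = 518.26 m^2


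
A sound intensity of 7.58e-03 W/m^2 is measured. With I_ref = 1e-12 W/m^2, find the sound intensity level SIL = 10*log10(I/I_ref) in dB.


I / I_ref = 7.58e-03 / 1e-12 = 7.58e+09
SIL = 10 * log10(7.58e+09) = 98.797 dB


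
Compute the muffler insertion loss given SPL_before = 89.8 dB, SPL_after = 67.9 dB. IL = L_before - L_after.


Insertion loss = SPL without muffler - SPL with muffler
IL = 89.8 - 67.9 = 21.9 dB


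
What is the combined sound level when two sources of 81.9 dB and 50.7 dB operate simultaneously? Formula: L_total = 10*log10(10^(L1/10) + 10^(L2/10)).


10^(81.9/10) = 1.54882e+08
10^(50.7/10) = 117490
Sum = 1.54882e+08 + 117490 = 1.54999e+08
L_total = 10*log10(1.54999e+08) = 81.903 dB


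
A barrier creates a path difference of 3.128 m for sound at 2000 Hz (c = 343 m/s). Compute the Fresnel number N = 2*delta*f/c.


N = 2*delta*f/c = 2*delta/lambda, where lambda = c/f
lambda = 343 / 2000 = 0.1715 m
N = 2 * 3.128 / 0.1715 = 36.478


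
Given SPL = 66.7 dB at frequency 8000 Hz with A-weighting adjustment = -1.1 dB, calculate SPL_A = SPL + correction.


A-weighting table: 8000 Hz -> -1.1 dB correction
SPL_A = SPL + correction = 66.7 + (-1.1) = 65.6 dBA


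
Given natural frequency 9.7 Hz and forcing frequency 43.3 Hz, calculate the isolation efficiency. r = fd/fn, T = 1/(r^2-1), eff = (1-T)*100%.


r = 43.3 / 9.7 = 4.46392
r^2 - 1 = 4.46392^2 - 1 = 18.9266
T = 1/18.9266 = 0.0528357
Efficiency = (1 - 0.0528357)*100 = 94.716 %


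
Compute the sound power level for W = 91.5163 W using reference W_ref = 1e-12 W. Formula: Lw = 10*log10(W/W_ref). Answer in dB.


W / W_ref = 91.5163 / 1e-12 = 9.15163e+13
Lw = 10 * log10(9.15163e+13) = 139.61 dB


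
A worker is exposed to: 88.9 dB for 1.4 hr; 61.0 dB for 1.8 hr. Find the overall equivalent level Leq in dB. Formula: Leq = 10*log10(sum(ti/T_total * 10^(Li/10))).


T_total = 1.4 + 1.8 = 3.2 hr
(1.4/3.2) * 10^(88.9/10) = 3.39608e+08
(1.8/3.2) * 10^(61.0/10) = 708146
Sum = 3.39608e+08 + 708146 = 3.40316e+08
Leq = 10*log10(3.40316e+08) = 85.319 dB


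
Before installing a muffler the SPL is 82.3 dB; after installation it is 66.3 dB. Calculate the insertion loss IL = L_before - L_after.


Insertion loss = SPL without muffler - SPL with muffler
IL = 82.3 - 66.3 = 16 dB


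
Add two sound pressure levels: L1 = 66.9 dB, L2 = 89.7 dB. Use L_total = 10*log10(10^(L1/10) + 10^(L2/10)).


10^(66.9/10) = 4.89779e+06
10^(89.7/10) = 9.33254e+08
Sum = 4.89779e+06 + 9.33254e+08 = 9.38152e+08
L_total = 10*log10(9.38152e+08) = 89.723 dB


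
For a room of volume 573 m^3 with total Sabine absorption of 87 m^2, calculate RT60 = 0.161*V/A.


RT60 = 0.161 * 573 / 87 = 1.0604 s


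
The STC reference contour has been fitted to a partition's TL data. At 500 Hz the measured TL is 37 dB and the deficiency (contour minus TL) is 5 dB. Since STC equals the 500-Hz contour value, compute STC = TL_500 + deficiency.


By ASTM E413, STC = value of the fitted reference contour at 500 Hz.
Contour value at 500 Hz = TL_500 + deficiency = 37 + 5 = 42
STC = 42


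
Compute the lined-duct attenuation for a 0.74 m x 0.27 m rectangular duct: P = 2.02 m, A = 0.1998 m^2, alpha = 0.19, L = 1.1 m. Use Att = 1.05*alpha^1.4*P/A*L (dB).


alpha^1.4 = 0.19^1.4 = 0.0977811
Attenuation rate = 1.05 * alpha^1.4 * P / A
= 1.05 * 0.0977811 * 2.02 / 0.1998 = 1.03801 dB/m
Total Att = 1.03801 * 1.1 = 1.1418 dB


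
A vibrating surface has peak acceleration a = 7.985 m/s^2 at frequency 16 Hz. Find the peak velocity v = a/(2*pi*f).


omega = 2*pi*f = 2*pi*16 = 100.531 rad/s
v = a / omega = 7.985 / 100.531 = 0.079428 m/s


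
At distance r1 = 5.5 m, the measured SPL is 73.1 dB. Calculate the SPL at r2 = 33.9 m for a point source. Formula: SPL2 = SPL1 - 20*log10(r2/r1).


r2/r1 = 33.9/5.5 = 6.16364
Correction = 20*log10(6.16364) = 15.7967 dB
SPL2 = 73.1 - 15.7967 = 57.303 dB


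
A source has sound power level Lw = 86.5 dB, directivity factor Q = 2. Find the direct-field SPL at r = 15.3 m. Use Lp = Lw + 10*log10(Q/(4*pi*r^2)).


4*pi*r^2 = 4*pi*15.3^2 = 2941.66 m^2
Q / (4*pi*r^2) = 2 / 2941.66 = 0.000679888
Lp = 86.5 + 10*log10(0.000679888) = 54.824 dB


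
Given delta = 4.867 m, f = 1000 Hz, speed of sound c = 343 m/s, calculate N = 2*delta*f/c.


N = 2*delta*f/c = 2*delta/lambda, where lambda = c/f
lambda = 343 / 1000 = 0.343 m
N = 2 * 4.867 / 0.343 = 28.379


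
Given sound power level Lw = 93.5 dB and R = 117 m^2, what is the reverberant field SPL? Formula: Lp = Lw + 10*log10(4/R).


4/R = 4/117 = 0.034188
Lp = 93.5 + 10*log10(0.034188) = 78.839 dB


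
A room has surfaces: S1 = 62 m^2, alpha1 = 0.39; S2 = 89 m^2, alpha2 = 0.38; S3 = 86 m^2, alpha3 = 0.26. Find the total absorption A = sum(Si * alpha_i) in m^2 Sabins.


62 * 0.39 = 24.18
89 * 0.38 = 33.82
86 * 0.26 = 22.36
A_total = 24.18 + 33.82 + 22.36 = 80.36 m^2


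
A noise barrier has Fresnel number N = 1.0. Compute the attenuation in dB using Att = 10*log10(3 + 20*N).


3 + 20*N = 3 + 20*1.0 = 23
Att = 10*log10(23) = 13.617 dB


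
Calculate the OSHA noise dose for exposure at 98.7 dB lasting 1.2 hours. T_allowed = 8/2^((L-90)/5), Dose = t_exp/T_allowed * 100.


T_allowed = 8 / 2^((98.7 - 90)/5) = 2.39496 hr
Dose = 1.2 / 2.39496 * 100 = 50.105 %


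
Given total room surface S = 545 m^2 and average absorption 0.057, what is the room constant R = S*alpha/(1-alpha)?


R = 545 * 0.057 / (1 - 0.057) = 32.943 m^2


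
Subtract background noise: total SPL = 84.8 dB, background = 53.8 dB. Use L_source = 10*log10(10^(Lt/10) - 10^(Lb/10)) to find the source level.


10^(84.8/10) = 3.01995e+08
10^(53.8/10) = 239883
Difference = 3.01995e+08 - 239883 = 3.01755e+08
L_source = 10*log10(3.01755e+08) = 84.797 dB


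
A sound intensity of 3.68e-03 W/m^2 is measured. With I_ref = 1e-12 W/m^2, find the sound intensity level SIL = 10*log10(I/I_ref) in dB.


I / I_ref = 3.68e-03 / 1e-12 = 3.68e+09
SIL = 10 * log10(3.68e+09) = 95.658 dB


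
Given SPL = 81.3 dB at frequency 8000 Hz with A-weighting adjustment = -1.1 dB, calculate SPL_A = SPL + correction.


A-weighting table: 8000 Hz -> -1.1 dB correction
SPL_A = SPL + correction = 81.3 + (-1.1) = 80.2 dBA


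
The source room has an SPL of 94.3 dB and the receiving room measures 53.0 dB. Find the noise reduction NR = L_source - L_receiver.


NR = L_source - L_receiver (difference between source and receiving room levels)
NR = 94.3 - 53.0 = 41.3 dB


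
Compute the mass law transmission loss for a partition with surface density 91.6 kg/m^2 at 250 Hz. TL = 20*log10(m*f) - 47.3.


m * f = 91.6 * 250 = 22900
20*log10(22900) = 87.1967 dB
TL = 87.1967 - 47.3 = 39.897 dB


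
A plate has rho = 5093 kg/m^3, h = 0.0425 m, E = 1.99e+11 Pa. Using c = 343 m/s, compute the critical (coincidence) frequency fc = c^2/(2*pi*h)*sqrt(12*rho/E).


12*rho/E = 12*5093/1.99e+11 = 3.07116e-07
sqrt(12*rho/E) = sqrt(3.07116e-07) = 0.00055418
c^2/(2*pi*h) = 343^2/(2*pi*0.0425) = 440575
fc = 440575 * 0.00055418 = 244.16 Hz


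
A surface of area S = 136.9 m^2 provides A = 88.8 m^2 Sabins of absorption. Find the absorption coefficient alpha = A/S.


Absorption coefficient = absorbed power / incident power
alpha = A / S = 88.8 / 136.9 = 0.64865


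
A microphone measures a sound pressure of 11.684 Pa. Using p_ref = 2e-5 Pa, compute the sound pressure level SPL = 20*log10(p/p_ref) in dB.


p / p_ref = 11.684 / 2e-5 = 584200
SPL = 20 * log10(584200) = 115.33 dB


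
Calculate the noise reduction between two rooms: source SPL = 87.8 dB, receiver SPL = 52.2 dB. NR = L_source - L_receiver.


NR = L_source - L_receiver (difference between source and receiving room levels)
NR = 87.8 - 52.2 = 35.6 dB


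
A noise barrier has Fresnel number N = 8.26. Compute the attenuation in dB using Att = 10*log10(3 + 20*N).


3 + 20*N = 3 + 20*8.26 = 168.2
Att = 10*log10(168.2) = 22.258 dB


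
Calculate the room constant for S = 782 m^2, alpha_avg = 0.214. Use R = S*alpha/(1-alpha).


R = 782 * 0.214 / (1 - 0.214) = 212.91 m^2


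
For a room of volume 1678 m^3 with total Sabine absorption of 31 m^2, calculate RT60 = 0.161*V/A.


RT60 = 0.161 * 1678 / 31 = 8.7148 s


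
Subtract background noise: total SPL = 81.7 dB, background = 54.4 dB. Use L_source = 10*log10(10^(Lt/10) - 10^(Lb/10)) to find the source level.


10^(81.7/10) = 1.47911e+08
10^(54.4/10) = 275423
Difference = 1.47911e+08 - 275423 = 1.47636e+08
L_source = 10*log10(1.47636e+08) = 81.692 dB


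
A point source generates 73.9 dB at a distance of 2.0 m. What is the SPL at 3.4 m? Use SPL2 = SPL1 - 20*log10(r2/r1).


r2/r1 = 3.4/2.0 = 1.7
Correction = 20*log10(1.7) = 4.60898 dB
SPL2 = 73.9 - 4.60898 = 69.291 dB


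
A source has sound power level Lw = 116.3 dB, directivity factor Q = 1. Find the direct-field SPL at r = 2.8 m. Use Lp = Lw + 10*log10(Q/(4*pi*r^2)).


4*pi*r^2 = 4*pi*2.8^2 = 98.5203 m^2
Q / (4*pi*r^2) = 1 / 98.5203 = 0.0101502
Lp = 116.3 + 10*log10(0.0101502) = 96.365 dB


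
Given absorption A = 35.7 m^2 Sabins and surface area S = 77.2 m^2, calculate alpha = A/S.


Absorption coefficient = absorbed power / incident power
alpha = A / S = 35.7 / 77.2 = 0.46244


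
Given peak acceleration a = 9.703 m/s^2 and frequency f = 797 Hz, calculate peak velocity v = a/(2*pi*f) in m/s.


omega = 2*pi*f = 2*pi*797 = 5007.7 rad/s
v = a / omega = 9.703 / 5007.7 = 0.0019376 m/s


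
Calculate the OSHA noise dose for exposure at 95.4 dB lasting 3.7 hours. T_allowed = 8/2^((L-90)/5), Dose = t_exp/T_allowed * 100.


T_allowed = 8 / 2^((95.4 - 90)/5) = 3.78423 hr
Dose = 3.7 / 3.78423 * 100 = 97.774 %


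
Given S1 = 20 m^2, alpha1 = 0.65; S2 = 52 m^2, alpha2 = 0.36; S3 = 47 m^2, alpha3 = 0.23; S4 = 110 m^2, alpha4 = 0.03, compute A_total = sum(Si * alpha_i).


20 * 0.65 = 13
52 * 0.36 = 18.72
47 * 0.23 = 10.81
110 * 0.03 = 3.3
A_total = 13 + 18.72 + 10.81 + 3.3 = 45.83 m^2


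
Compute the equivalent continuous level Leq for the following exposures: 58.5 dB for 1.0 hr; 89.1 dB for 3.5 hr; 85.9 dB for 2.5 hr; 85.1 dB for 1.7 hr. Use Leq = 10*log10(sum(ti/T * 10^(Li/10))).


T_total = 1.0 + 3.5 + 2.5 + 1.7 = 8.7 hr
(1.0/8.7) * 10^(58.5/10) = 81373.1
(3.5/8.7) * 10^(89.1/10) = 3.27001e+08
(2.5/8.7) * 10^(85.9/10) = 1.11795e+08
(1.7/8.7) * 10^(85.1/10) = 6.32309e+07
Sum = 81373.1 + 3.27001e+08 + 1.11795e+08 + 6.32309e+07 = 5.02108e+08
Leq = 10*log10(5.02108e+08) = 87.008 dB


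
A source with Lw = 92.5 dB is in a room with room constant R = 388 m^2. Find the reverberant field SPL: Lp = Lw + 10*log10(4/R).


4/R = 4/388 = 0.0103093
Lp = 92.5 + 10*log10(0.0103093) = 72.632 dB


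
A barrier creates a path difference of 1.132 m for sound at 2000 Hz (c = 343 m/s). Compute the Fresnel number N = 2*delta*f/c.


N = 2*delta*f/c = 2*delta/lambda, where lambda = c/f
lambda = 343 / 2000 = 0.1715 m
N = 2 * 1.132 / 0.1715 = 13.201


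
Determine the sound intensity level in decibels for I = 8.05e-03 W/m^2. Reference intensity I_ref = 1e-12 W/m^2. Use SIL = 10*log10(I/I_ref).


I / I_ref = 8.05e-03 / 1e-12 = 8.05e+09
SIL = 10 * log10(8.05e+09) = 99.058 dB


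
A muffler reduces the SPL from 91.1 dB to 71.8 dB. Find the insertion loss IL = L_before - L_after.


Insertion loss = SPL without muffler - SPL with muffler
IL = 91.1 - 71.8 = 19.3 dB


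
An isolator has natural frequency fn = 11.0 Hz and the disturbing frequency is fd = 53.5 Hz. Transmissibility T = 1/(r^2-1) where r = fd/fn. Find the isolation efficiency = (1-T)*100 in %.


r = 53.5 / 11.0 = 4.86364
r^2 - 1 = 4.86364^2 - 1 = 22.655
T = 1/22.655 = 0.0441404
Efficiency = (1 - 0.0441404)*100 = 95.586 %


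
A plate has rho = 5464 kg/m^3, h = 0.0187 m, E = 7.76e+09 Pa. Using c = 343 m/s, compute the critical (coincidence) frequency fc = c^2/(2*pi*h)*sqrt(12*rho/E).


12*rho/E = 12*5464/7.76e+09 = 8.44948e-06
sqrt(12*rho/E) = sqrt(8.44948e-06) = 0.0029068
c^2/(2*pi*h) = 343^2/(2*pi*0.0187) = 1.00131e+06
fc = 1.00131e+06 * 0.0029068 = 2910.6 Hz


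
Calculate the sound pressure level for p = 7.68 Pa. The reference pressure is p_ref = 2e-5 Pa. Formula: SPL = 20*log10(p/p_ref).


p / p_ref = 7.68 / 2e-5 = 384000
SPL = 20 * log10(384000) = 111.69 dB


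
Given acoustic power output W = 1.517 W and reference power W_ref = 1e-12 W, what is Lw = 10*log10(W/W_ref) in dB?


W / W_ref = 1.517 / 1e-12 = 1.517e+12
Lw = 10 * log10(1.517e+12) = 121.81 dB


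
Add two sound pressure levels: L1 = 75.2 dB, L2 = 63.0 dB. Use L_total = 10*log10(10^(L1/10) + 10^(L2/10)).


10^(75.2/10) = 3.31131e+07
10^(63.0/10) = 1.99526e+06
Sum = 3.31131e+07 + 1.99526e+06 = 3.51084e+07
L_total = 10*log10(3.51084e+07) = 75.454 dB


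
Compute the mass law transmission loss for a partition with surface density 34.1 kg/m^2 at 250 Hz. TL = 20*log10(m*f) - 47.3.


m * f = 34.1 * 250 = 8525
20*log10(8525) = 78.6139 dB
TL = 78.6139 - 47.3 = 31.314 dB


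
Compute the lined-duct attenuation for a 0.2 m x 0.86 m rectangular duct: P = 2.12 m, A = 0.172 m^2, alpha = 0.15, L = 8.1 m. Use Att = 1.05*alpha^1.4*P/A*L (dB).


alpha^1.4 = 0.15^1.4 = 0.0702308
Attenuation rate = 1.05 * alpha^1.4 * P / A
= 1.05 * 0.0702308 * 2.12 / 0.172 = 0.908917 dB/m
Total Att = 0.908917 * 8.1 = 7.3622 dB


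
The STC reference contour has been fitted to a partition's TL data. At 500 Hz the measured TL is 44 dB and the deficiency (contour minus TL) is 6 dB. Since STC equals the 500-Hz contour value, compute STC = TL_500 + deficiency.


By ASTM E413, STC = value of the fitted reference contour at 500 Hz.
Contour value at 500 Hz = TL_500 + deficiency = 44 + 6 = 50
STC = 50


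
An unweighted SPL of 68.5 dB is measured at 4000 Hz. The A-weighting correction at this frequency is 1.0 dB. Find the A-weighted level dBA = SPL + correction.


A-weighting table: 4000 Hz -> 1.0 dB correction
SPL_A = SPL + correction = 68.5 + (1.0) = 69.5 dBA


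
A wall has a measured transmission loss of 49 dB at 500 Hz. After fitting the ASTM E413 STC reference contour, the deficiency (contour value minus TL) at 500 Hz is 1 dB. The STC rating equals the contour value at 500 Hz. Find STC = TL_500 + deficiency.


By ASTM E413, STC = value of the fitted reference contour at 500 Hz.
Contour value at 500 Hz = TL_500 + deficiency = 49 + 1 = 50
STC = 50
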